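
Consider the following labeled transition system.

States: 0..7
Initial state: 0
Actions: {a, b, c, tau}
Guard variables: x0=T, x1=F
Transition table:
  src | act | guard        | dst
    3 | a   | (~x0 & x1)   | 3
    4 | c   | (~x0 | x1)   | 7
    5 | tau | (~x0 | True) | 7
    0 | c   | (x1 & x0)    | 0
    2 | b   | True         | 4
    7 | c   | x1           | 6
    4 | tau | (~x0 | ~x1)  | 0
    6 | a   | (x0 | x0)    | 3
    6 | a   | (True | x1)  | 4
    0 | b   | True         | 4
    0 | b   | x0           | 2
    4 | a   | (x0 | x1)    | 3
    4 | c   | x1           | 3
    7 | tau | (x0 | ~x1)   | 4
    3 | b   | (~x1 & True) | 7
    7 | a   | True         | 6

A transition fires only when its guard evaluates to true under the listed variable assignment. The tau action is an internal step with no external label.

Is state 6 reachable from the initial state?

Answer: REACHABLE

Analysis:
11 transition(s) survive guard evaluation.
Layer 0: {0}
Layer 1: {2,4}  total {0,2,4}
Layer 2: {3}  total {0,2,3,4}
Layer 3: {7}  total {0,2,3,4,7}
Layer 4: {6}  total {0,2,3,4,6,7}
Reach set: {0,2,3,4,6,7}
witness 6: b·a·b·a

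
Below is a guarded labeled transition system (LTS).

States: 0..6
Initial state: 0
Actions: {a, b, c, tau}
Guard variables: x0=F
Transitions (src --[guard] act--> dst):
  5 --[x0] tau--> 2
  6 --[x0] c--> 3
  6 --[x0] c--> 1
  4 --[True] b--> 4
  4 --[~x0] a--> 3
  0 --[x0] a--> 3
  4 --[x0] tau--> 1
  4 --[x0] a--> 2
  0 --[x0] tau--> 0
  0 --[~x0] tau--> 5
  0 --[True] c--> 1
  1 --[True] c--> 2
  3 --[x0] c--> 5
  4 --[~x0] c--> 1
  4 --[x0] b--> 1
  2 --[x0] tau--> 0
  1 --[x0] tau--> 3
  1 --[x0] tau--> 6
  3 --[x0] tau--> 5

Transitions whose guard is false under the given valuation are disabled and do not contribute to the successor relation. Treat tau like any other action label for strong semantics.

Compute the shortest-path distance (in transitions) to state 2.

Breadth-first toward 2:
  depth 0: {0}
  depth 1: {1,5}
  depth 2: {2}
2 enters at depth 2; path c·c

Answer: 2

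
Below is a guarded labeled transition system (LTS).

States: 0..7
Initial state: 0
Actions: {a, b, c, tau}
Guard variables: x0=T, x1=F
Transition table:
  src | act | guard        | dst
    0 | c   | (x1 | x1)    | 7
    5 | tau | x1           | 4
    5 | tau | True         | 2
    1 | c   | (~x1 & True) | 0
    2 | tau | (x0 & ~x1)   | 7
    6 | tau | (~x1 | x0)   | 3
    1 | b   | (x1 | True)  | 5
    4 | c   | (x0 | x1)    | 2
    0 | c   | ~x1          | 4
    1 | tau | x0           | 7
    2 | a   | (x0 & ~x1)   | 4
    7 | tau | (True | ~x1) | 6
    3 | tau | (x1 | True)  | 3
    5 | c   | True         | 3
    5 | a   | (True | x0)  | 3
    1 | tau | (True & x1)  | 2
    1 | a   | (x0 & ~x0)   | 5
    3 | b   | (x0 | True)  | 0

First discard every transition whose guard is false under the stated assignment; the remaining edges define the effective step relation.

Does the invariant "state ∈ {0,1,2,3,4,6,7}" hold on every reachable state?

Answer: INVARIANT HOLDS

Working:
Safe = {0,1,2,3,4,6,7}
Reachable = {0,2,3,4,6,7}
  0: ok
  2: ok
  3: ok
  4: ok
  6: ok
  7: ok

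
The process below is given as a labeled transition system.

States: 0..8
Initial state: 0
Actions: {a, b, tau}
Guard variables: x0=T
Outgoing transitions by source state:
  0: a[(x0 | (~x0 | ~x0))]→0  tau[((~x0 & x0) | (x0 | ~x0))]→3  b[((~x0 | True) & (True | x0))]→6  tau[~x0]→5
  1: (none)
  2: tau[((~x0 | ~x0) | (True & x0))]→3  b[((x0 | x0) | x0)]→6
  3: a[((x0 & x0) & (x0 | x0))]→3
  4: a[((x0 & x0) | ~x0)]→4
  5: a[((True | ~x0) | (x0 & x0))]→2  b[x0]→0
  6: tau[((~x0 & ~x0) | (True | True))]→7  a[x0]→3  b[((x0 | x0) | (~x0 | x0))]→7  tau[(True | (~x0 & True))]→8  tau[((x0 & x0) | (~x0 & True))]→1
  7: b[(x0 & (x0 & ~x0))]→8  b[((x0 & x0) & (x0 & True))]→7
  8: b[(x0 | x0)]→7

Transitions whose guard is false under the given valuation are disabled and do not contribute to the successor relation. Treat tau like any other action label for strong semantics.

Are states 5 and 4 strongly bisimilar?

Refine partition for ~:
  round 0: {{0,1,2,3,4,5,6,7,8}}
  round 1: {{0,6},{1},{2},{3,4},{5},{7,8}}
  round 2: {{0},{1},{2},{3,4},{5},{6},{7,8}}
7 equivalence class(es) (converged in 3)
5∈{5}, 4∈{3,4}

Answer: NOT BISIMILAR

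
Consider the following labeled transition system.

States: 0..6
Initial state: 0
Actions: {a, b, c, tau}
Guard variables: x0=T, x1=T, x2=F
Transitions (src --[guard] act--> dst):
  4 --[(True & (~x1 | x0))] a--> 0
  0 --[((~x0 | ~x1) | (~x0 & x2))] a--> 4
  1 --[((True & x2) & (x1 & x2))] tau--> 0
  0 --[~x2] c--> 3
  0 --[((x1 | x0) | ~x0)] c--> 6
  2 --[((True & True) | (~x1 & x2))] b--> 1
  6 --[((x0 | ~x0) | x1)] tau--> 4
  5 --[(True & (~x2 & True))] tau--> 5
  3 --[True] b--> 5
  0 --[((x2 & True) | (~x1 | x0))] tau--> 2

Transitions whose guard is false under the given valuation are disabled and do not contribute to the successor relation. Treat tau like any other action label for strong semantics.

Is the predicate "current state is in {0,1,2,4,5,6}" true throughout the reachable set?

Answer: INVARIANT VIOLATED at state 3

Trace:
Allowed set {0,1,2,4,5,6}
Reachable = {0,1,2,3,4,5,6}
  0: ok
  1: ok
  2: ok
  3: VIOLATES
  4: ok
  5: ok
  6: ok
reach 3 via c — violates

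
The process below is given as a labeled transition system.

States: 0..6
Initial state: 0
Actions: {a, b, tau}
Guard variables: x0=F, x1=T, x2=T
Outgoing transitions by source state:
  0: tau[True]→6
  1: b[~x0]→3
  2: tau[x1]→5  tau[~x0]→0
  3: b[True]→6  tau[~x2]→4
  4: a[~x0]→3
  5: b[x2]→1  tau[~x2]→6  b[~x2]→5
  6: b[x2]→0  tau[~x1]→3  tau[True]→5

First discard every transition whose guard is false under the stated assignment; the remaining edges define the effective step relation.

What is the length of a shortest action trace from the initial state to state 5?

Layered search for 5:
  depth 0: {0}
  depth 1: {6}
  depth 2: {5}
depth(5)=2, e.g. tau·tau

Answer: 2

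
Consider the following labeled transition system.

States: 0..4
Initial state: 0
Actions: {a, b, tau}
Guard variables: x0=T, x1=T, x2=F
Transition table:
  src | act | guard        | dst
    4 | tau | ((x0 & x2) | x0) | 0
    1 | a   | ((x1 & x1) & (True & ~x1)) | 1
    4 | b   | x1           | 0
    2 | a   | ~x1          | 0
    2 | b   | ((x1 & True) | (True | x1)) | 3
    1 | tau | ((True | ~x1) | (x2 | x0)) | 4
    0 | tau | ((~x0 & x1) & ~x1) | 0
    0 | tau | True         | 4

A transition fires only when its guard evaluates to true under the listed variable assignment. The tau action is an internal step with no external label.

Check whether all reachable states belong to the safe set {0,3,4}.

Answer: INVARIANT HOLDS

Working:
Allowed set {0,3,4}
Reach set: {0,4}
  0: ok
  4: ok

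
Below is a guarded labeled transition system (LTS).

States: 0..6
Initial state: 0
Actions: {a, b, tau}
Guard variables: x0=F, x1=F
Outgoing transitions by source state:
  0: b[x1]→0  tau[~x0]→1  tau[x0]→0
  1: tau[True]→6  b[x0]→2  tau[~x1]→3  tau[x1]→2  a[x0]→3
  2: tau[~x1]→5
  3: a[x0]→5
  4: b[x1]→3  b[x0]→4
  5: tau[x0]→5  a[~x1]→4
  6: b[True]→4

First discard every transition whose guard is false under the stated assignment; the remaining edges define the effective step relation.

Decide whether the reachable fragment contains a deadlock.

R = {0,1,3,4,6}
  0: tau→1  [1 exit(s)]
  1: tau→3  tau→6  [2 exit(s)]
  3: ∅  [deadlock]
  4: ∅  [deadlock]
  6: b→4  [1 exit(s)]
witness 3: tau·tau

Answer: DEADLOCK at state 3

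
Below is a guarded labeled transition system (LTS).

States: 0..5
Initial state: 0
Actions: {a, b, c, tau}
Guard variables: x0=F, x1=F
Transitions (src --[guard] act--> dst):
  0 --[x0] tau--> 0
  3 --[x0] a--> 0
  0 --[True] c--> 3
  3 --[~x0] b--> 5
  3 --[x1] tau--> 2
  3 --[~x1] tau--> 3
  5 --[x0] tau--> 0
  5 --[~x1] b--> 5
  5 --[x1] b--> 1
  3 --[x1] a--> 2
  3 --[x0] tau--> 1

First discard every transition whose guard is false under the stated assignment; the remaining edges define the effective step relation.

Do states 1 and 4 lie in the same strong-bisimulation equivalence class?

Answer: BISIMILAR

Analysis:
Refine partition for ~:
  round 0: {{0,1,2,3,4,5}}
  round 1: {{0},{1,2,4},{3},{5}}
4 equivalence class(es) (converged in 2)
1∈{1,2,4}, 4∈{1,2,4}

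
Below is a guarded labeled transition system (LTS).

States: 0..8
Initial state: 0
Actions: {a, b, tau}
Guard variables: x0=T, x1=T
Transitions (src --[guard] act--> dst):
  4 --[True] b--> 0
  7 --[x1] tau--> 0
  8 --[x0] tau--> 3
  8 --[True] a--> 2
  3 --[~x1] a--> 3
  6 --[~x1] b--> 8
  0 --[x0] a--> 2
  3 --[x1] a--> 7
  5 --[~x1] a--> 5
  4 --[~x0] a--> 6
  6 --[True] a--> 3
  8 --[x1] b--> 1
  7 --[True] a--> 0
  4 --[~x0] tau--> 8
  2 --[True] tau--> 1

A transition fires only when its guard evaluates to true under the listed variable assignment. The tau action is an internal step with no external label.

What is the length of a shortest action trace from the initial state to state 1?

Answer: 2

Trace:
Layered search for 1:
  L0 = {0}
  L1 = {2}
  L2 = {1}
depth(1)=2, e.g. a·tau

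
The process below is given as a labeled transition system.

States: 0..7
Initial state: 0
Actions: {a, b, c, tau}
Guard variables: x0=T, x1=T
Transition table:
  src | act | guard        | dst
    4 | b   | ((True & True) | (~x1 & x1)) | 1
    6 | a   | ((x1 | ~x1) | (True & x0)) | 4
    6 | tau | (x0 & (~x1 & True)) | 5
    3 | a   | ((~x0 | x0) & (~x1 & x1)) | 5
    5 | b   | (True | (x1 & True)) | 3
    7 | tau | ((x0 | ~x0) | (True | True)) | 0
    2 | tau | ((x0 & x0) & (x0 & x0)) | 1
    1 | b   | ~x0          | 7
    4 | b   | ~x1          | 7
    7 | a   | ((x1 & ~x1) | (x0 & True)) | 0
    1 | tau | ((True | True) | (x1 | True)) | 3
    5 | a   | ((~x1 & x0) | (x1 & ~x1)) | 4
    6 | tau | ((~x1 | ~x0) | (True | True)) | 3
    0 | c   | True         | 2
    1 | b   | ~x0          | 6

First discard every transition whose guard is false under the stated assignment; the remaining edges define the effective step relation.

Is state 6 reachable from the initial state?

Answer: UNREACHABLE

Trace:
Guard filter leaves 9 enabled edge(s).
depth 0: {0}
depth 1: {2}  total {0,2}
depth 2: {1}  total {0,1,2}
depth 3: {3}  total {0,1,2,3}
R = {0,1,2,3}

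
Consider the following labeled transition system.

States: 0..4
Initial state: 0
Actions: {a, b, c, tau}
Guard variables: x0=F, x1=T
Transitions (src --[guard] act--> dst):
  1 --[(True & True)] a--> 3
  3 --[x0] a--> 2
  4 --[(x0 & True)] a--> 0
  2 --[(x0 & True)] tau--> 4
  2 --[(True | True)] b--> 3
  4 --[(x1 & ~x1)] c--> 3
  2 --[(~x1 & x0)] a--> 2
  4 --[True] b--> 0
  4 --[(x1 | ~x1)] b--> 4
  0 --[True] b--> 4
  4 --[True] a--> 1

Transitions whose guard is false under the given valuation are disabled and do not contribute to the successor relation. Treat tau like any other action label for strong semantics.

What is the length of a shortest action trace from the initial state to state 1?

BFS to 1:
  Layer 0: {0}
  Layer 1: {4}
  Layer 2: {1}
depth(1)=2, e.g. b·a

Answer: 2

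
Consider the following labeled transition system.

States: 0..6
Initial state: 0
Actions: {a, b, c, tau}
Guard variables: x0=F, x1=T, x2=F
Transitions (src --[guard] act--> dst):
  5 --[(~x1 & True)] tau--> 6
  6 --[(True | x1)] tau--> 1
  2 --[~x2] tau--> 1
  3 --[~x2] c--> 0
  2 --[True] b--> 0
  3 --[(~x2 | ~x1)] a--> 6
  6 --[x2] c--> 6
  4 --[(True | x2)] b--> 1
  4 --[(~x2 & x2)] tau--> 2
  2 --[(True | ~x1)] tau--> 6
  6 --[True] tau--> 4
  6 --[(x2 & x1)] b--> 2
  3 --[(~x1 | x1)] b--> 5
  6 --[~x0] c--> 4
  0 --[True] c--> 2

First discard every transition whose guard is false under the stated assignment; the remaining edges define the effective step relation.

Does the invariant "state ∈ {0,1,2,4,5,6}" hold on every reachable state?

Allowed set {0,1,2,4,5,6}
R = {0,1,2,4,6}
  0: ok
  1: ok
  2: ok
  4: ok
  6: ok

Answer: INVARIANT HOLDS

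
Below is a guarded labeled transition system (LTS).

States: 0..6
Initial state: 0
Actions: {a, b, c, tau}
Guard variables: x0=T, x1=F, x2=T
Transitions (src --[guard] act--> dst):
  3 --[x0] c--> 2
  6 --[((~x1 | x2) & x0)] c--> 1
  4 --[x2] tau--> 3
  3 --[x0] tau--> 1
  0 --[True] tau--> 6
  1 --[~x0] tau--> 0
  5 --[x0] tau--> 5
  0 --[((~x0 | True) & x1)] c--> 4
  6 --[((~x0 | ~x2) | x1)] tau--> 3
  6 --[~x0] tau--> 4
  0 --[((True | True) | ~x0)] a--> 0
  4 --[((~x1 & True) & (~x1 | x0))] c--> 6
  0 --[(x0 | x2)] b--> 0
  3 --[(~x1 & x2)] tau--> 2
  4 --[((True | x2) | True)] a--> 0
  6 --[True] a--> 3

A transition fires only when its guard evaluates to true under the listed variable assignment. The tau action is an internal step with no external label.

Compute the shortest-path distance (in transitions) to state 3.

Layered search for 3:
  L0 = {0}
  L1 = {6}
  L2 = {1,3}
depth(3)=2, e.g. tau·a

Answer: 2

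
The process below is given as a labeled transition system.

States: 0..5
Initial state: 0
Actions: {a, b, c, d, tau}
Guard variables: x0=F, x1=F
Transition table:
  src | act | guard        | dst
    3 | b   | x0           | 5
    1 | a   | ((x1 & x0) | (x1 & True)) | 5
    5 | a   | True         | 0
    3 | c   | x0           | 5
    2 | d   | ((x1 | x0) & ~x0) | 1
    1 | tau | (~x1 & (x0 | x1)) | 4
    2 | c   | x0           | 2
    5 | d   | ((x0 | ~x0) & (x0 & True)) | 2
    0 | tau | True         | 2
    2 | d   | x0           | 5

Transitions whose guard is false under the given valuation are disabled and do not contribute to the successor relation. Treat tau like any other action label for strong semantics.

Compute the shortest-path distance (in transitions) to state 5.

Layered search for 5:
  depth 0: {0}
  depth 1: {2}
5 never appears.

Answer: UNREACHABLE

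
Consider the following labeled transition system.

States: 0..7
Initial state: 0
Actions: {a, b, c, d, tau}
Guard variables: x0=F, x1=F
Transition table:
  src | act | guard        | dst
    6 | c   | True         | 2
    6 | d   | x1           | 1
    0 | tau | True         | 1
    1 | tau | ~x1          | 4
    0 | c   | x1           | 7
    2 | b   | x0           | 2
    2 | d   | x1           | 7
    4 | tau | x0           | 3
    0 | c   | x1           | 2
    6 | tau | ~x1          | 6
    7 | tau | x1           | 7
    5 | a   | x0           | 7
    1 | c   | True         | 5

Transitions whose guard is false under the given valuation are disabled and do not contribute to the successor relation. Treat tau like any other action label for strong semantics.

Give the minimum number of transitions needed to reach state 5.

BFS to 5:
  depth 0: {0}
  depth 1: {1}
  depth 2: {4,5}
first hit 5 at d=2 via tau·c

Answer: 2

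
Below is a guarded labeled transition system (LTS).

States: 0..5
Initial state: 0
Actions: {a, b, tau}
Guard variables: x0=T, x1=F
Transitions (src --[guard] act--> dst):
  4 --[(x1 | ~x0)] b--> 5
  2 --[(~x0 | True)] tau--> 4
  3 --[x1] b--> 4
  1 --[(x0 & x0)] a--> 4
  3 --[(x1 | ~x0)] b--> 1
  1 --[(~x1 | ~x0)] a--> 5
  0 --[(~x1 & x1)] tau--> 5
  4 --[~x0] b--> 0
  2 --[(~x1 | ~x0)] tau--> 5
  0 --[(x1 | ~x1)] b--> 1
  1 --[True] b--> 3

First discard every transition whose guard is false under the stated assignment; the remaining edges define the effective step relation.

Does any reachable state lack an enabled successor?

Reach set: {0,1,3,4,5}
  0: b→1  [1 exit(s)]
  1: a→4  a→5  b→3  [3 exit(s)]
  3: ∅  [STUCK]
  4: ∅  [STUCK]
  5: ∅  [STUCK]
witness 3: b·b

Answer: DEADLOCK at state 3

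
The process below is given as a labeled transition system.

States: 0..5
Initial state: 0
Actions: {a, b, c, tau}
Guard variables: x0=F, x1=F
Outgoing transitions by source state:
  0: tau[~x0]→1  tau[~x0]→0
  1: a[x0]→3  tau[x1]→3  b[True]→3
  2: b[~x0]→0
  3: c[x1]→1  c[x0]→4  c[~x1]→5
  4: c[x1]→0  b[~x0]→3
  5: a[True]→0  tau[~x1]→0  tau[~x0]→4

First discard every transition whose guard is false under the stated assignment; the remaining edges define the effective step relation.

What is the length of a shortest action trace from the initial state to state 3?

Answer: 2

Trace:
BFS to 3:
  depth 0: {0}
  depth 1: {1}
  depth 2: {3}
3 enters at depth 2; path tau·b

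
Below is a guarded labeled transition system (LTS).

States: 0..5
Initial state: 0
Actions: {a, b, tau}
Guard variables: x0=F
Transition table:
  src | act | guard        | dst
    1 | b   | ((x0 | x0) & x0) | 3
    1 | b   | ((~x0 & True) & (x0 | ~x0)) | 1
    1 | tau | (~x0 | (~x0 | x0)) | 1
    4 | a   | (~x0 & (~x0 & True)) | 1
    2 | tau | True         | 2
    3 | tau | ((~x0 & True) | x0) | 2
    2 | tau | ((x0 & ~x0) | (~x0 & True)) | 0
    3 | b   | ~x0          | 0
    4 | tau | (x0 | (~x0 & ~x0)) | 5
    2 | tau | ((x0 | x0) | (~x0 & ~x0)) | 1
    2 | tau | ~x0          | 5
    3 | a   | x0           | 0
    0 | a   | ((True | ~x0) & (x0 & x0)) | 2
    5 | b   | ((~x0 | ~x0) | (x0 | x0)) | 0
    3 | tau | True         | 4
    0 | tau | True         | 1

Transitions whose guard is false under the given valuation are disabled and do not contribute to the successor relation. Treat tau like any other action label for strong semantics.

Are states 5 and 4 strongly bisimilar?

Answer: NOT BISIMILAR

Trace:
Compute ~ classes (split until stable):
  π0 = {{0,1,2,3,4,5}}
  π1 = {{0,2},{1,3},{4},{5}}
  π2 = {{0},{1},{2},{3},{4},{5}}
6 equivalence class(es) (converged in 3)
5∈{5}, 4∈{4}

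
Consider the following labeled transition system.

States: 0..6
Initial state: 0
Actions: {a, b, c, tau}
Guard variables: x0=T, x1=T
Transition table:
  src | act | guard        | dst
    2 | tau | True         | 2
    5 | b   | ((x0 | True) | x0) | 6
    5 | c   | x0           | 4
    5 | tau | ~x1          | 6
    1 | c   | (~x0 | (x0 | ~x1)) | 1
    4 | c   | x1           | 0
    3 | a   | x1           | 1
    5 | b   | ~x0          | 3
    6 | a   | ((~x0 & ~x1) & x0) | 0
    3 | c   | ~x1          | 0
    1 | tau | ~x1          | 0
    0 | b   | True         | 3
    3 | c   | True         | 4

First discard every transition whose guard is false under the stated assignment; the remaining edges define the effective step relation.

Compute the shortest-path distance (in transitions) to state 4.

Answer: 2

Working:
Breadth-first toward 4:
  L0 = {0}
  L1 = {3}
  L2 = {1,4}
4 enters at depth 2; path b·c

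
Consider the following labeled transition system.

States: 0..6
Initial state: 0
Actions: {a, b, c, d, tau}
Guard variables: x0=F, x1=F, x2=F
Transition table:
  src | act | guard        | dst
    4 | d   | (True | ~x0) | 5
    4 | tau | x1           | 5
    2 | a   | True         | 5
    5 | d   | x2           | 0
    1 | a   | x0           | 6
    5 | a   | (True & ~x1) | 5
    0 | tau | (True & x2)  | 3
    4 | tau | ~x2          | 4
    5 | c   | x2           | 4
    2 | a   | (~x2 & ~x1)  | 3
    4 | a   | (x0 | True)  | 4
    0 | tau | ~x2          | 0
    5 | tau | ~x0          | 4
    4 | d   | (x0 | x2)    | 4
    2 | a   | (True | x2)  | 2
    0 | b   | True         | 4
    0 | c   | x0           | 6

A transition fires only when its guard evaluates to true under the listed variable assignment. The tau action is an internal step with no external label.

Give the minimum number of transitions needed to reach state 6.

Breadth-first toward 6:
  Layer 0: {0}
  Layer 1: {4}
  Layer 2: {5}
6 never appears.

Answer: UNREACHABLE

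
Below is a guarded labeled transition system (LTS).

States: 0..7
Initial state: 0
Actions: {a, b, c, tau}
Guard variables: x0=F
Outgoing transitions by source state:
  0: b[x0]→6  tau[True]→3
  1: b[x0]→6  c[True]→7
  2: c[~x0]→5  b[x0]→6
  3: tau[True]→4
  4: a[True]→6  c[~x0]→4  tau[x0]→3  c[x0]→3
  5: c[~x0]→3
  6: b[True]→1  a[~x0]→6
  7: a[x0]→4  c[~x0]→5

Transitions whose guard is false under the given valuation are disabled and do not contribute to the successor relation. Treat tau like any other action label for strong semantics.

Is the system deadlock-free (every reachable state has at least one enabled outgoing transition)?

Answer: DEADLOCK-FREE

Working:
R = {0,1,3,4,5,6,7}
  0: tau→3  [1 exit(s)]
  1: c→7  [1 exit(s)]
  3: tau→4  [1 exit(s)]
  4: a→6  c→4  [2 exit(s)]
  5: c→3  [1 exit(s)]
  6: a→6  b→1  [2 exit(s)]
  7: c→5  [1 exit(s)]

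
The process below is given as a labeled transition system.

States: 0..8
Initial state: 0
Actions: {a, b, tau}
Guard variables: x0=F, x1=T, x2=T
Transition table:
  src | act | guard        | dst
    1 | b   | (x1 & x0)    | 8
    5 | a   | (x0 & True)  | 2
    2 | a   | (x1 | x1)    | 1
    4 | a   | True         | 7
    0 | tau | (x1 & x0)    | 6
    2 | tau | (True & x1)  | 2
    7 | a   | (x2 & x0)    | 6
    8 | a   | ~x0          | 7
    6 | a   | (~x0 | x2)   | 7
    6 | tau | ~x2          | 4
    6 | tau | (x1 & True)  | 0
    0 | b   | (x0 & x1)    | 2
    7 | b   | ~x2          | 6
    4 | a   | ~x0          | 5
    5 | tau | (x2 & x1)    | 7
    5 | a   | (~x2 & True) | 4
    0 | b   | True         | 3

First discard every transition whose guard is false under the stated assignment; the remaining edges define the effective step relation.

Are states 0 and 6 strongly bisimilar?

Answer: NOT BISIMILAR

Analysis:
Refine partition for ~:
  round 0: {{0,1,2,3,4,5,6,7,8}}
  round 1: {{0},{1,3,7},{2,6},{4,8},{5}}
  round 2: {{0},{1,3,7},{2},{4},{5},{6},{8}}
Fixed point at round 3; 7 class(es).
[0]={0}  [6]={6}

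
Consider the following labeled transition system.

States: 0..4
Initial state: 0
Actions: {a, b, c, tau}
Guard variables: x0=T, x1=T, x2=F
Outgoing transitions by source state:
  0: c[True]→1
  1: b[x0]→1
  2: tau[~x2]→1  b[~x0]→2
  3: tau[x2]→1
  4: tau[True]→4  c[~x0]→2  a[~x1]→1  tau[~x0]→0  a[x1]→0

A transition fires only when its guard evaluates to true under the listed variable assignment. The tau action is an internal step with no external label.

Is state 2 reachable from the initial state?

5 transition(s) survive guard evaluation.
Layer 0: {0}
Layer 1: {1}  now seen {0,1}
Reach set: {0,1}

Answer: UNREACHABLE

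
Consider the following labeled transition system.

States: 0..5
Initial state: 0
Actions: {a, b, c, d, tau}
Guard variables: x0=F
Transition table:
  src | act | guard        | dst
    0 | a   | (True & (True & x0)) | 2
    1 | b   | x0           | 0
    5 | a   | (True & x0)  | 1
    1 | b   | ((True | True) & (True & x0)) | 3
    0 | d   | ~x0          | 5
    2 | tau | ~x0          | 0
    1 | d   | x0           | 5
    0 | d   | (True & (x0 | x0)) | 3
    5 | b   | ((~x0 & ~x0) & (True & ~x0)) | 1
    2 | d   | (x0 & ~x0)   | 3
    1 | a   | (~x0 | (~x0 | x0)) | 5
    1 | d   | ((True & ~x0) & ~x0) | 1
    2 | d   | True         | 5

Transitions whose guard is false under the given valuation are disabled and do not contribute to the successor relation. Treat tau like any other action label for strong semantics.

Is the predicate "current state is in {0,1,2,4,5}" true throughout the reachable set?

Safe = {0,1,2,4,5}
Reach set: {0,1,5}
  0: safe
  1: safe
  5: safe

Answer: INVARIANT HOLDS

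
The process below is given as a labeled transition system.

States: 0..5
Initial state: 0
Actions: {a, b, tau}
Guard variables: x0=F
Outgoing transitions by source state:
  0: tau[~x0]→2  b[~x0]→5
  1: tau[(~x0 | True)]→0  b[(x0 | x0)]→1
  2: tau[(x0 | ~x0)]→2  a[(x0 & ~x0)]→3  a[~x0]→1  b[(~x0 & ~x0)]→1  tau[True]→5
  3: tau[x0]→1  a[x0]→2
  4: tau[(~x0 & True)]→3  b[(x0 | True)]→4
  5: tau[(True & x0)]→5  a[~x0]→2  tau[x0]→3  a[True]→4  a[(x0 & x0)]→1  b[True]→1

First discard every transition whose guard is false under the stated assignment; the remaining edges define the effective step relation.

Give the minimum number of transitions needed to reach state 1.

BFS to 1:
  depth 0: {0}
  depth 1: {2,5}
  depth 2: {1,4}
first hit 1 at d=2 via b·b

Answer: 2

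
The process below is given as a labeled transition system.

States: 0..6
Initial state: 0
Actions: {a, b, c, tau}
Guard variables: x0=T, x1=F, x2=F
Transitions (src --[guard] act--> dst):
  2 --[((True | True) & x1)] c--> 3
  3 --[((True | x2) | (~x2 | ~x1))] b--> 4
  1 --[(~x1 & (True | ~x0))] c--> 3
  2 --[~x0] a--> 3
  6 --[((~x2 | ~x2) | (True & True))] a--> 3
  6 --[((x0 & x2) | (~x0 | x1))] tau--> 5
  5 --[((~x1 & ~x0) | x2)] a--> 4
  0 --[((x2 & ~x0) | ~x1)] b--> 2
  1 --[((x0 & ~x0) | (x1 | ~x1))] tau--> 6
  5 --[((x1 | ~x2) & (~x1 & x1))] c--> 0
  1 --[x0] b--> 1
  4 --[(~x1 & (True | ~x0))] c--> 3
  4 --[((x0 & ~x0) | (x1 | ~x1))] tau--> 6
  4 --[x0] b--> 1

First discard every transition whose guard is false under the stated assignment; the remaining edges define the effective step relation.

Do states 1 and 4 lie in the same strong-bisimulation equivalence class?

Answer: BISIMILAR

Analysis:
Compute ~ classes (split until stable):
  round 0: {{0,1,2,3,4,5,6}}
  round 1: {{0,3},{1,4},{2,5},{6}}
  round 2: {{0},{1,4},{2,5},{3},{6}}
5 equivalence class(es) (converged in 3)
class of 1: {1,4}; class of 4: {1,4}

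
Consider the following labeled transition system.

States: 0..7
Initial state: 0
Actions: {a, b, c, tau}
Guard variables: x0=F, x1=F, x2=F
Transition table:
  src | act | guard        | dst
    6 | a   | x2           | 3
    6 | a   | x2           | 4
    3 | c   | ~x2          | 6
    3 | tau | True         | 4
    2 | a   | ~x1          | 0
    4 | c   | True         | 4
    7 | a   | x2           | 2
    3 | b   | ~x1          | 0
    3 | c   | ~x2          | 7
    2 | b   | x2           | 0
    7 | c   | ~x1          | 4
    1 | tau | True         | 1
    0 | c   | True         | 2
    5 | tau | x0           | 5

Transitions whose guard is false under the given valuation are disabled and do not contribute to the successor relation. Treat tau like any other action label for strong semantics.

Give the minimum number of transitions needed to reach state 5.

Answer: UNREACHABLE

Analysis:
BFS to 5:
  Layer 0: {0}
  Layer 1: {2}
5 never appears.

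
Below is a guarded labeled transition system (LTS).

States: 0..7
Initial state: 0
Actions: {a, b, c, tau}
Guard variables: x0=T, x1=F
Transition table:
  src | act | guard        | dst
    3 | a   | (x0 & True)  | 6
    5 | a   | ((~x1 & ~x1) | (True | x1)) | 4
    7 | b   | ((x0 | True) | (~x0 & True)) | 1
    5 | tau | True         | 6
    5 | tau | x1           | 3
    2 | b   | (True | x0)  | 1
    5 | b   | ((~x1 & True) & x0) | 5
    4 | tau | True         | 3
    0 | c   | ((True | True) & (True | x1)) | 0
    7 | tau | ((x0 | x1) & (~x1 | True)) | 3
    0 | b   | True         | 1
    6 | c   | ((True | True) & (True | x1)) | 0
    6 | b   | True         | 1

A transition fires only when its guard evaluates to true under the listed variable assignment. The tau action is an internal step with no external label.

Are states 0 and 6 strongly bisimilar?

Answer: BISIMILAR

Analysis:
Compute ~ classes (split until stable):
  π0 = {{0,1,2,3,4,5,6,7}}
  π1 = {{0,6},{1},{2},{3},{4},{5},{7}}
7 equivalence class(es) (converged in 2)
[0]={0,6}  [6]={0,6}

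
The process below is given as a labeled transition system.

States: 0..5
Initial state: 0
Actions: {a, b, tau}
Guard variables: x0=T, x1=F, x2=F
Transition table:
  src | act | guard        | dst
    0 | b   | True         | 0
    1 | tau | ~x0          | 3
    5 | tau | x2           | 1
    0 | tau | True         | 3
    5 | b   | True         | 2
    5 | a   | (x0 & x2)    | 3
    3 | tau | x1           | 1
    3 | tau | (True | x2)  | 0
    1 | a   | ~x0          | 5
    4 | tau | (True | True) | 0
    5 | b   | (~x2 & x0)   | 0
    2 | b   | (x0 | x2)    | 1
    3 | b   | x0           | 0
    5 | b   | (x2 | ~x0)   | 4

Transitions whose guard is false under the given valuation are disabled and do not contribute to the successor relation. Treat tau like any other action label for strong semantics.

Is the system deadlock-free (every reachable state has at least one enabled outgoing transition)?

Answer: DEADLOCK-FREE

Analysis:
Reach set: {0,3}
  0: b→0  tau→3  [2 exit(s)]
  3: b→0  tau→0  [2 exit(s)]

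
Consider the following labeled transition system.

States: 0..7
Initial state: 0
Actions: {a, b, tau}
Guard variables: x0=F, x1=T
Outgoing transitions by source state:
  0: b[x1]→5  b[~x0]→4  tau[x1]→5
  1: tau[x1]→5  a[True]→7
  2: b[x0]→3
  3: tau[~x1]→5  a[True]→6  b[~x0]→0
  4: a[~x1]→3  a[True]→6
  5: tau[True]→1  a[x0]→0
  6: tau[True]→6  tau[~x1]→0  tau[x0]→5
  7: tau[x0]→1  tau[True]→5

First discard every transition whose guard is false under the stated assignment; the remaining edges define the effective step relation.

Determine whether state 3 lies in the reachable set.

11 transition(s) survive guard evaluation.
depth 0: {0}
depth 1: {4,5}  cumulative {0,4,5}
depth 2: {1,6}  cumulative {0,1,4,5,6}
depth 3: {7}  cumulative {0,1,4,5,6,7}
Reach set: {0,1,4,5,6,7}

Answer: UNREACHABLE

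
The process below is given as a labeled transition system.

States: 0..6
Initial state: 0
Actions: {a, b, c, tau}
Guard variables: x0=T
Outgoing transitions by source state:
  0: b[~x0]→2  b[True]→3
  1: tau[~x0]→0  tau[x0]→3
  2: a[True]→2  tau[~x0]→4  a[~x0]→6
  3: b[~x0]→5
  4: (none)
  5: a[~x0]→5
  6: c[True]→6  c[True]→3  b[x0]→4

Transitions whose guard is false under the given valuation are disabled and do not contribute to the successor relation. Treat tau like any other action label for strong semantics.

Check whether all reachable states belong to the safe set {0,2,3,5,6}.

Inv-set: {0,2,3,5,6}
Reachable = {0,3}
  0: ✓
  3: ✓

Answer: INVARIANT HOLDS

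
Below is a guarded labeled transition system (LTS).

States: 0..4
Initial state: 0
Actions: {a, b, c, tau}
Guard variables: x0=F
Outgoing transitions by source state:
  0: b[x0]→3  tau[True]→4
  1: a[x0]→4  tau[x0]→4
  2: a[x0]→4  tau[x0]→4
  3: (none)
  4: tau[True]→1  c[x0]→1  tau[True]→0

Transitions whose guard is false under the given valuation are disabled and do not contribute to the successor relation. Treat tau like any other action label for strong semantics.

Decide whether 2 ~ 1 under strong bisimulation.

Answer: BISIMILAR

Working:
Refine partition for ~:
  round 0: {{0,1,2,3,4}}
  round 1: {{0,4},{1,2,3}}
  round 2: {{0},{1,2,3},{4}}
3 equivalence class(es) (converged in 3)
class of 2: {1,2,3}; class of 1: {1,2,3}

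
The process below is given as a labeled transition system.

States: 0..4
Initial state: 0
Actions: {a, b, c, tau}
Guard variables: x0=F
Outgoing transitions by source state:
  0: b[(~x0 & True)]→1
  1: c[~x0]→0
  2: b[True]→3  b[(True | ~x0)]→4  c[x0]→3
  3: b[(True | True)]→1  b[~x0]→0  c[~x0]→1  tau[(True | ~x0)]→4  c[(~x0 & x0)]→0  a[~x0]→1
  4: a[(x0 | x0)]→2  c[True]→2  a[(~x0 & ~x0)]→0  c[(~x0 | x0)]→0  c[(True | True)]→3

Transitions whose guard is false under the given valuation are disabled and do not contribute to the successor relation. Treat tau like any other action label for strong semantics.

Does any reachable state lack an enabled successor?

Answer: DEADLOCK-FREE

Analysis:
Reach set: {0,1}
  0: b→1  [1 exit(s)]
  1: c→0  [1 exit(s)]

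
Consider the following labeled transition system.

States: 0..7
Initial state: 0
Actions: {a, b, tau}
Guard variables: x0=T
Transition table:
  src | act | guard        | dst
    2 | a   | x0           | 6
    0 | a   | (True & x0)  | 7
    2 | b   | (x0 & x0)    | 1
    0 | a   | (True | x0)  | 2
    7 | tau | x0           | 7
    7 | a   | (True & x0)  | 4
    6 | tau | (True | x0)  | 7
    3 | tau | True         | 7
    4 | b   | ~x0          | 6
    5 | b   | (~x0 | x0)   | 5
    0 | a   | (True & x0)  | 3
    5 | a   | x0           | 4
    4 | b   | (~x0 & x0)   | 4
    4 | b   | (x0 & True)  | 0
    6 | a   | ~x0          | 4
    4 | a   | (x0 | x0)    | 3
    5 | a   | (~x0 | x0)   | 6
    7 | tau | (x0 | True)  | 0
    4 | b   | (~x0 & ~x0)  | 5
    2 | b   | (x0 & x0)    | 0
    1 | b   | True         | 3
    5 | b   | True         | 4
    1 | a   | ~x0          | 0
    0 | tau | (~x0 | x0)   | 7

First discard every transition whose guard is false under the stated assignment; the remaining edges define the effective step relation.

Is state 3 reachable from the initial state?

19 transition(s) survive guard evaluation.
depth 0: {0}
depth 1: {2,3,7}  total {0,2,3,7}
depth 2: {1,4,6}  total {0,1,2,3,4,6,7}
Reach set: {0,1,2,3,4,6,7}
witness 3: a

Answer: REACHABLE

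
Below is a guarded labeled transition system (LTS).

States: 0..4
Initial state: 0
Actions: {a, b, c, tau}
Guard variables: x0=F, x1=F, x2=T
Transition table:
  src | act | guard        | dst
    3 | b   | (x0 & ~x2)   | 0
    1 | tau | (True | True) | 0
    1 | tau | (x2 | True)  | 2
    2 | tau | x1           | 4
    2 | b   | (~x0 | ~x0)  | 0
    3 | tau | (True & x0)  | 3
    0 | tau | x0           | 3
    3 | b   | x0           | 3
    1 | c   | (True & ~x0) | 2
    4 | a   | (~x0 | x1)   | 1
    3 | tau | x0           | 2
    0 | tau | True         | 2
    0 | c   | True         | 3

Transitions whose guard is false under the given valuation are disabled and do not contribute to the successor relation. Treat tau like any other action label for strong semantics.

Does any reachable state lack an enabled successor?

Reachable = {0,2,3}
  0: c→3  tau→2  [2 exit(s)]
  2: b→0  [1 exit(s)]
  3: ∅  [STUCK]
Path to 3: c

Answer: DEADLOCK at state 3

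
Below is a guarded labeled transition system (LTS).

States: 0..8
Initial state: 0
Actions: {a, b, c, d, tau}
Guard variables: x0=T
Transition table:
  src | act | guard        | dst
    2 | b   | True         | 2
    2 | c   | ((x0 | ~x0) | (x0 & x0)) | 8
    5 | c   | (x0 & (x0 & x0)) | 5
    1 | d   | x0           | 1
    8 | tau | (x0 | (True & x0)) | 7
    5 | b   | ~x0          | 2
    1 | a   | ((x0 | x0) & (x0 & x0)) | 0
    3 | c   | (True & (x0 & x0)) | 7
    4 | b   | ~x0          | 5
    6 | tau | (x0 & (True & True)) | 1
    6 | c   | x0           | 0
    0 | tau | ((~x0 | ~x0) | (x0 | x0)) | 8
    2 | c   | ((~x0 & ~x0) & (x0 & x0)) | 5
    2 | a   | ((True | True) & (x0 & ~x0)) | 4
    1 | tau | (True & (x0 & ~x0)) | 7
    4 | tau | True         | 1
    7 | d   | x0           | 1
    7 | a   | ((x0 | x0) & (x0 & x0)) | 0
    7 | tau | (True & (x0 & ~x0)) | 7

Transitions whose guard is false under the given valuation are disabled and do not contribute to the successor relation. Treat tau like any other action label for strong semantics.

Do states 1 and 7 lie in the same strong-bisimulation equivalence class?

Answer: BISIMILAR

Analysis:
Bisimulation quotient by refinement:
  round 0: {{0,1,2,3,4,5,6,7,8}}
  round 1: {{0,4,8},{1,7},{2},{3,5},{6}}
  round 2: {{0},{1,7},{2},{3},{4,8},{5},{6}}
Fixed point at round 3; 7 class(es).
class of 1: {1,7}; class of 7: {1,7}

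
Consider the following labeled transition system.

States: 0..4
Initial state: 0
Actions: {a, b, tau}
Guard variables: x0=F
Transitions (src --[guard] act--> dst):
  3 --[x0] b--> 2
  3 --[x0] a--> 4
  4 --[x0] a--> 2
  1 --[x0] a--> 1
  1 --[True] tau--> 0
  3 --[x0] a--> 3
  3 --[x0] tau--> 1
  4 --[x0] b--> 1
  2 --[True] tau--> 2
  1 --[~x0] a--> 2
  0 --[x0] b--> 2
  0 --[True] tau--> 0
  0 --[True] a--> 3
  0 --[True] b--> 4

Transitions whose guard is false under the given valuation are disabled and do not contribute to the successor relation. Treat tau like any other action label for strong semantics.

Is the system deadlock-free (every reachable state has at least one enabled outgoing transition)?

R = {0,3,4}
  0: a→3  b→4  tau→0  [deg 3]
  3: ∅  [no exit]
  4: ∅  [no exit]
witness 3: a

Answer: DEADLOCK at state 3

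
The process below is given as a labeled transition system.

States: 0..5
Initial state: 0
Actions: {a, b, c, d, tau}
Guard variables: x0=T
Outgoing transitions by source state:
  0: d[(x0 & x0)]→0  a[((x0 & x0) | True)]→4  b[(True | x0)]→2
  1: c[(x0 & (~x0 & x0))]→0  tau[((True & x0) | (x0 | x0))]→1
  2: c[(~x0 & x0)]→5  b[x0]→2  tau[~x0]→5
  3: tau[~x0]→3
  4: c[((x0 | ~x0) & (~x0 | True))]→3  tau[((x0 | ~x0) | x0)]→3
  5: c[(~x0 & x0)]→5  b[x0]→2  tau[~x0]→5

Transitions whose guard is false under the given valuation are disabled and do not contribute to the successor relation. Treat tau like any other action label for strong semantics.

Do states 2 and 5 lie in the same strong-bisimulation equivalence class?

Answer: BISIMILAR

Trace:
Refine partition for ~:
  π0 = {{0,1,2,3,4,5}}
  π1 = {{0},{1},{2,5},{3},{4}}
5 equivalence class(es) (converged in 2)
class of 2: {2,5}; class of 5: {2,5}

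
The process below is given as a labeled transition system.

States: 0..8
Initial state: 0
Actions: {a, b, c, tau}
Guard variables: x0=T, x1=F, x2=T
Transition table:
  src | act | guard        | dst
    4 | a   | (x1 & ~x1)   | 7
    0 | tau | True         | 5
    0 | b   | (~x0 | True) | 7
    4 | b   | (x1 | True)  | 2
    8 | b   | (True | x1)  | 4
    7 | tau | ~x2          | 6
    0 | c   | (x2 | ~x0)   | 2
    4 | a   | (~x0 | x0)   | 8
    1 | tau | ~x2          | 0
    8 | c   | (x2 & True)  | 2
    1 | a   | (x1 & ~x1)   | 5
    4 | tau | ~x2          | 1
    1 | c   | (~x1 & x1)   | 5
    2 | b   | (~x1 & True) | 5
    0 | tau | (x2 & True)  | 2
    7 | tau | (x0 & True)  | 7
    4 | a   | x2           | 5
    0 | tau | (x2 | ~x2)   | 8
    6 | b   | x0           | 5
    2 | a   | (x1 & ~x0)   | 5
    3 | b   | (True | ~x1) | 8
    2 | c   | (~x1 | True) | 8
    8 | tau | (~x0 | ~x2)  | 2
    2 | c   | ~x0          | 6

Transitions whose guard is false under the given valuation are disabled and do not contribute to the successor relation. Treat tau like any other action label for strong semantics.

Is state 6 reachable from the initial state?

Answer: UNREACHABLE

Analysis:
15 transition(s) survive guard evaluation.
L0 = {0}
L1 = {2,5,7,8}  now seen {0,2,5,7,8}
L2 = {4}  now seen {0,2,4,5,7,8}
Reach set: {0,2,4,5,7,8}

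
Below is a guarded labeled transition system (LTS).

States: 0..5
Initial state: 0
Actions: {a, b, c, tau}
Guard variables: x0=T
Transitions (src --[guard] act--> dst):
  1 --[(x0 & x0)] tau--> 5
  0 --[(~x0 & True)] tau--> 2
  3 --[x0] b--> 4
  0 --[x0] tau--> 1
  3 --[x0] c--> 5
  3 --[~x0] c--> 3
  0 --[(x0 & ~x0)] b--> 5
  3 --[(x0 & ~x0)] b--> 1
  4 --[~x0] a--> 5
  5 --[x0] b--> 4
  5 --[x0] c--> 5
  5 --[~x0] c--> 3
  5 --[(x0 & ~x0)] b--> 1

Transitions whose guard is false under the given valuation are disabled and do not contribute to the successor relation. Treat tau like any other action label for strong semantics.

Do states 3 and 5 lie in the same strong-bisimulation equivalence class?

Bisimulation quotient by refinement:
  round 0: {{0,1,2,3,4,5}}
  round 1: {{0,1},{2,4},{3,5}}
  round 2: {{0},{1},{2,4},{3,5}}
stable after 3 split(s): 4 block(s)
class of 3: {3,5}; class of 5: {3,5}

Answer: BISIMILAR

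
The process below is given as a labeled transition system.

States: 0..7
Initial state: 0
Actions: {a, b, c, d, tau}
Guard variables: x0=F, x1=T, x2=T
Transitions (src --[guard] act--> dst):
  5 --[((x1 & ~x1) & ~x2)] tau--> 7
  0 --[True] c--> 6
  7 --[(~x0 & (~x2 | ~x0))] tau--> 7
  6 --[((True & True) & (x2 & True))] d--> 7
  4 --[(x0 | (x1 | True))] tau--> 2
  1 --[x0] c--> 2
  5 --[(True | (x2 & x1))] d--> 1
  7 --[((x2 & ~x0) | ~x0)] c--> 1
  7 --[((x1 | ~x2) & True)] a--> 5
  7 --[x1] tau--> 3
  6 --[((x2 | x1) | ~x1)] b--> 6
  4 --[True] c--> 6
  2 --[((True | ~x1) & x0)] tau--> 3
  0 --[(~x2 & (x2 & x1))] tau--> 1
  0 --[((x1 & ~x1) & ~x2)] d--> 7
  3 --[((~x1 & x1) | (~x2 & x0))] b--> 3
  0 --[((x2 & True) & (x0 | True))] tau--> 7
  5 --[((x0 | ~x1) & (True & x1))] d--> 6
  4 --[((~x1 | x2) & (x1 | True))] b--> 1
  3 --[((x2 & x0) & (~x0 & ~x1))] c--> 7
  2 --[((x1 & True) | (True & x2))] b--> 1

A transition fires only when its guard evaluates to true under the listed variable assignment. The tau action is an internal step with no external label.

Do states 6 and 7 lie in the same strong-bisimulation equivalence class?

Answer: NOT BISIMILAR

Trace:
Refine partition for ~:
  π0 = {{0,1,2,3,4,5,6,7}}
  π1 = {{0},{1,3},{2},{4},{5},{6},{7}}
Fixed point at round 2; 7 class(es).
class of 6: {6}; class of 7: {7}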